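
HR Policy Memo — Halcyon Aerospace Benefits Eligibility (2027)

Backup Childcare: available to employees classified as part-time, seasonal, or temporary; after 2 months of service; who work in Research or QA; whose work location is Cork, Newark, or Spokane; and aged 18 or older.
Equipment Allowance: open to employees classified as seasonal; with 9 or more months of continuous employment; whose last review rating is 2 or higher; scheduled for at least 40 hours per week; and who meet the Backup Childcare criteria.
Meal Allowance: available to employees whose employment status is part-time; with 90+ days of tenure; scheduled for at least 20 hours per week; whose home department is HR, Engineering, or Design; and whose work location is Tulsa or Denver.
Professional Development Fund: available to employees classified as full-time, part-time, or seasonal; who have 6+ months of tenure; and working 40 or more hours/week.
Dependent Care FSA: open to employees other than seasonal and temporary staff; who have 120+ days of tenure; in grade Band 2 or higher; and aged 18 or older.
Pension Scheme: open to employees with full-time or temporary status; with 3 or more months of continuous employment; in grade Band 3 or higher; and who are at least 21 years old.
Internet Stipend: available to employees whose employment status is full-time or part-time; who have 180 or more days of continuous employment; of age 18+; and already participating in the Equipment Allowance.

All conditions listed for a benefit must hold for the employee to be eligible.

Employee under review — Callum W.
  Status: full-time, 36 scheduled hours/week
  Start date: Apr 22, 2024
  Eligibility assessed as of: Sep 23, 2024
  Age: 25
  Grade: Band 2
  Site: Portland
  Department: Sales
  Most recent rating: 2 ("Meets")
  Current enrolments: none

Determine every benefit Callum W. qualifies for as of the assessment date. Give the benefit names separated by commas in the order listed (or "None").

Dependent Care FSA

Service from Apr 22, 2024 to Sep 23, 2024: 154 days.
Backup Childcare — status full-time ✗ (requires part-time, seasonal, or temporary) → not eligible.
Equipment Allowance — status full-time ✗ (requires seasonal) → not eligible.
Meal Allowance — status full-time ✗ (requires part-time) → not eligible.
Professional Development Fund — status full-time ✓; service 154 days < 6 months (≈180 days) ✗ → not eligible.
Dependent Care FSA — status full-time ✓ (not excluded); service 154 days ≥ 120 days ✓; grade Band 2 ≥ Band 2 ✓; age 25 ≥ 18 ✓ → eligible.
Pension Scheme — status full-time ✓; service 154 days ≥ 3 months (≈90 days) ✓; grade Band 2 < Band 3 ✗ → not eligible.
Internet Stipend — status full-time ✓; service 154 days < 180 days ✗ → not eligible.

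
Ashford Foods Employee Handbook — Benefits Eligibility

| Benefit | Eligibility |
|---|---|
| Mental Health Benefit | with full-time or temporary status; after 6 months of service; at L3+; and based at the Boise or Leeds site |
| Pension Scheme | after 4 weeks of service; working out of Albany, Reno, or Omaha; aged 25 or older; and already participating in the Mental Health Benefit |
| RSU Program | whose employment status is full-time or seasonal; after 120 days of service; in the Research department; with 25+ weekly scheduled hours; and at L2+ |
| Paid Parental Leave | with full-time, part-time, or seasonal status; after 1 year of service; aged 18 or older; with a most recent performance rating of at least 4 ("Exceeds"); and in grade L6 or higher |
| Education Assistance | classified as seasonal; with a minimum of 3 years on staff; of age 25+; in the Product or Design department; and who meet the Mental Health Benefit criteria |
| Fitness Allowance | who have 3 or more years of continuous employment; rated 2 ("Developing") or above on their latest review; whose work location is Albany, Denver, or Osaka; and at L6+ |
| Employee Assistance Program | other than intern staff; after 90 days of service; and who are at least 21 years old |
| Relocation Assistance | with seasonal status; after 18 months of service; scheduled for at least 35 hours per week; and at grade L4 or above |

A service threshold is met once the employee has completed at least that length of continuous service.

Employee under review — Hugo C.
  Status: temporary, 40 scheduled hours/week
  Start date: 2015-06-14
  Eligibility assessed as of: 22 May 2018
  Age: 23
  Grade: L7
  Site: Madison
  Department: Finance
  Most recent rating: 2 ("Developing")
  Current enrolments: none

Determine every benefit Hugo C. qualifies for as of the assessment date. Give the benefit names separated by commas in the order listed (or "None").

Employee Assistance Program

Service from 2015-06-14 to 22 May 2018: 1073 days.
Mental Health Benefit — status temporary ✓; service 1073 days ≥ 6 months (≈180 days) ✓; grade L7 ≥ L3 ✓; site Madison ✗ (not Boise or Leeds) → not eligible.
Pension Scheme — service 1073 days ≥ 4 weeks (≈28 days) ✓; site Madison ✗ (not Albany, Reno, or Omaha) → not eligible.
RSU Program — status temporary ✗ (requires full-time or seasonal) → not eligible.
Paid Parental Leave — status temporary ✗ (requires full-time, part-time, or seasonal) → not eligible.
Education Assistance — status temporary ✗ (requires seasonal) → not eligible.
Fitness Allowance — service 1073 days < 3 years (≈1095 days) ✗ → not eligible.
Employee Assistance Program — status temporary ✓ (not excluded); service 1073 days ≥ 90 days ✓; age 23 ≥ 21 ✓ → eligible.
Relocation Assistance — status temporary ✗ (requires seasonal) → not eligible.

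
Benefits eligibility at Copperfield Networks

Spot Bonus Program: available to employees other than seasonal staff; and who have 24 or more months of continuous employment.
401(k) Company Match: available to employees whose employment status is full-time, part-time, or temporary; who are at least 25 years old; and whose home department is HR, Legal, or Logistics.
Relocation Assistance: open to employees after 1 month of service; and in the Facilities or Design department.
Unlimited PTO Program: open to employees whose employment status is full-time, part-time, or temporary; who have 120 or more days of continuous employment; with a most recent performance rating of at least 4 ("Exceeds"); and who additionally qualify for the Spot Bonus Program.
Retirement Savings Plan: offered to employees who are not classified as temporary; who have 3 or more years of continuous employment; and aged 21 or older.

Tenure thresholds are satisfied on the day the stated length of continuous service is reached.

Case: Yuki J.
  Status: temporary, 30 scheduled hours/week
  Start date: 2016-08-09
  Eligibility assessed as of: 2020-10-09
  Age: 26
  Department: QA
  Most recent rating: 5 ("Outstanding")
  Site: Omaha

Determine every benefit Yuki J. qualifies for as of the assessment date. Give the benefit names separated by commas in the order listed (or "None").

Service from 2016-08-09 to 2020-10-09: 1522 days.
Spot Bonus Program — status temporary ✓ (not excluded); service 1522 days ≥ 24 months (≈720 days) ✓ → eligible.
401(k) Company Match — status temporary ✓; age 26 ≥ 25 ✓; dept QA ✗ → not eligible.
Relocation Assistance — service 1522 days ≥ 1 month (≈30 days) ✓; dept QA ✗ → not eligible.
Unlimited PTO Program — status temporary ✓; service 1522 days ≥ 120 days ✓; rating 5 ≥ 4 ✓; eligible for Spot Bonus Program ✓ → eligible.
Retirement Savings Plan — status temporary ✗ (excluded) → not eligible.

Spot Bonus Program, Unlimited PTO Program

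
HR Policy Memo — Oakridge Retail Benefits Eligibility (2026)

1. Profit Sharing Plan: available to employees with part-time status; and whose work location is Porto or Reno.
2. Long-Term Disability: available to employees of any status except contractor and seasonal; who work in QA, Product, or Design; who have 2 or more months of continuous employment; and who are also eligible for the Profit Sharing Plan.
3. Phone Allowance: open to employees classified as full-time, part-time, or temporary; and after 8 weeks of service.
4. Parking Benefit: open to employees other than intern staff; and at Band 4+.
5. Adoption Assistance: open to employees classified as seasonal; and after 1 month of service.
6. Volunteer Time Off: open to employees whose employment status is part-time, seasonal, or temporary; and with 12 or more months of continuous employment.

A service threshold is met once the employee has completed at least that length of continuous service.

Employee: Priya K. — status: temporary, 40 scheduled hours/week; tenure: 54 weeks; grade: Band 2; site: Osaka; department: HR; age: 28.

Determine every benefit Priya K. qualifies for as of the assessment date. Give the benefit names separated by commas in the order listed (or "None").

Phone Allowance, Volunteer Time Off

Profit Sharing Plan — status temporary ✗ (requires part-time) → not eligible.
Long-Term Disability — status temporary ✓ (not excluded); dept HR ✗ → not eligible.
Phone Allowance — status temporary ✓; service 54 weeks ≥ 8 weeks ✓ → eligible.
Parking Benefit — status temporary ✓ (not excluded); grade Band 2 < Band 4 ✗ → not eligible.
Adoption Assistance — status temporary ✗ (requires seasonal) → not eligible.
Volunteer Time Off — status temporary ✓; service 54 weeks ≥ 12 months (≈360 days) ✓ → eligible.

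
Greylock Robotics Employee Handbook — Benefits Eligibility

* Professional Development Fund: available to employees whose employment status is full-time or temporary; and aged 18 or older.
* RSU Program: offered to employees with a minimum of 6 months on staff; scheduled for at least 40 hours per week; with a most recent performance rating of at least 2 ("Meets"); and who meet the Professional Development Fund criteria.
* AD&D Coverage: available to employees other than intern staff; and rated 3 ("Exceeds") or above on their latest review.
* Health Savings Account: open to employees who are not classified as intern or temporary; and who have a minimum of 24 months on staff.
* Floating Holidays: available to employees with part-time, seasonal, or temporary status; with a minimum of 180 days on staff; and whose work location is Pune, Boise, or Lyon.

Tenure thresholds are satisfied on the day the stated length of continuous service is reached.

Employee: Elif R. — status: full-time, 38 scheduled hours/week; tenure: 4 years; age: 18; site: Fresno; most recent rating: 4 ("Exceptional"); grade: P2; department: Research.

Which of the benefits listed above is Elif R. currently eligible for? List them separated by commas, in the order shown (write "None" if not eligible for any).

Professional Development Fund, AD&D Coverage, Health Savings Account

Professional Development Fund — status full-time ✓; age 18 ≥ 18 ✓ → eligible.
RSU Program — service 4 years ≥ 6 months (≈180 days) ✓; 38 hrs/wk < 40 ✗ → not eligible.
AD&D Coverage — status full-time ✓ (not excluded); rating 4 ≥ 3 ✓ → eligible.
Health Savings Account — status full-time ✓ (not excluded); service 4 years ≥ 24 months (≈720 days) ✓ → eligible.
Floating Holidays — status full-time ✗ (requires part-time, seasonal, or temporary) → not eligible.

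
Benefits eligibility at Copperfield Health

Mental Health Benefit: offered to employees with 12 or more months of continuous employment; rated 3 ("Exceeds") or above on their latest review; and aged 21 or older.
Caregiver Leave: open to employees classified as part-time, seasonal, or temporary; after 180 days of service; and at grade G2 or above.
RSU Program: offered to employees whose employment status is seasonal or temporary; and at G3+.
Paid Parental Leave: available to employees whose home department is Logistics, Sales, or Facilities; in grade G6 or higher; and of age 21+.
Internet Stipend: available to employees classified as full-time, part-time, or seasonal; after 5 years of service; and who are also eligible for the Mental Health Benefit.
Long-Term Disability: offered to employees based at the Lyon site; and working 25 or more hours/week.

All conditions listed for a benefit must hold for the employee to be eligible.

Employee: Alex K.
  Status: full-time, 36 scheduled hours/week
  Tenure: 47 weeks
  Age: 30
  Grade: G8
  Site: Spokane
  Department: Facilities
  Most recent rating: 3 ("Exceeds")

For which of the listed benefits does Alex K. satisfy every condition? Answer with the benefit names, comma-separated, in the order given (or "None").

Mental Health Benefit — service 47 weeks < 12 months (≈360 days) ✗ → not eligible.
Caregiver Leave — status full-time ✗ (requires part-time, seasonal, or temporary) → not eligible.
RSU Program — status full-time ✗ (requires seasonal or temporary) → not eligible.
Paid Parental Leave — dept Facilities ✓; grade G8 ≥ G6 ✓; age 30 ≥ 21 ✓ → eligible.
Internet Stipend — status full-time ✓; service 47 weeks < 5 years (≈1825 days) ✗ → not eligible.
Long-Term Disability — site Spokane ✗ (not Lyon) → not eligible.

Paid Parental Leave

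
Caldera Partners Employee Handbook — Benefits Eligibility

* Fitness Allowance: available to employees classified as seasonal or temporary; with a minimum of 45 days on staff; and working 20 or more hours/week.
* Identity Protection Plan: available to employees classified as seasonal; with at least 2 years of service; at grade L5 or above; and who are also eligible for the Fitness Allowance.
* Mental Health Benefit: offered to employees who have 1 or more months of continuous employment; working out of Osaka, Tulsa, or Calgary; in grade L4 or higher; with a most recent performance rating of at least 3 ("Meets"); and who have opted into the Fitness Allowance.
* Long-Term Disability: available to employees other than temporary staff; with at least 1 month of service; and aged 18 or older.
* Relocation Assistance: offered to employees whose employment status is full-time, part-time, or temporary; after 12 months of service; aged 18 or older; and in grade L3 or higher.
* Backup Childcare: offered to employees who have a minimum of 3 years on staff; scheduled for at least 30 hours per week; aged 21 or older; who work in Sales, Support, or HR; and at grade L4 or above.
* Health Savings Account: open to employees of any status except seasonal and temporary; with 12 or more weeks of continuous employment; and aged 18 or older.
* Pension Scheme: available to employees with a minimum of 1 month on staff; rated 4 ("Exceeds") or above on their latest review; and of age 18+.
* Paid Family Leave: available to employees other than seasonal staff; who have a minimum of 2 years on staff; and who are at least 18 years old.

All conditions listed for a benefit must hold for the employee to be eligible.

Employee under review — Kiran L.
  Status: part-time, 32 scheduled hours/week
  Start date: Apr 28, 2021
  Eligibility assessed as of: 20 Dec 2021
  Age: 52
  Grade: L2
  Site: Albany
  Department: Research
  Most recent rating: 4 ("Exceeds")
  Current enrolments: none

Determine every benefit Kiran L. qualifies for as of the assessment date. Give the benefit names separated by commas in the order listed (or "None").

Service from Apr 28, 2021 to 20 Dec 2021: 236 days.
Fitness Allowance — status part-time ✗ (requires seasonal or temporary) → not eligible.
Identity Protection Plan — status part-time ✗ (requires seasonal) → not eligible.
Mental Health Benefit — service 236 days ≥ 1 month (≈30 days) ✓; site Albany ✗ (not Osaka, Tulsa, or Calgary) → not eligible.
Long-Term Disability — status part-time ✓ (not excluded); service 236 days ≥ 1 month (≈30 days) ✓; age 52 ≥ 18 ✓ → eligible.
Relocation Assistance — status part-time ✓; service 236 days < 12 months (≈360 days) ✗ → not eligible.
Backup Childcare — service 236 days < 3 years (≈1095 days) ✗ → not eligible.
Health Savings Account — status part-time ✓ (not excluded); service 236 days ≥ 12 weeks (≈84 days) ✓; age 52 ≥ 18 ✓ → eligible.
Pension Scheme — service 236 days ≥ 1 month (≈30 days) ✓; rating 4 ≥ 4 ✓; age 52 ≥ 18 ✓ → eligible.
Paid Family Leave — status part-time ✓ (not excluded); service 236 days < 2 years (≈730 days) ✗ → not eligible.

Long-Term Disability, Health Savings Account, Pension Scheme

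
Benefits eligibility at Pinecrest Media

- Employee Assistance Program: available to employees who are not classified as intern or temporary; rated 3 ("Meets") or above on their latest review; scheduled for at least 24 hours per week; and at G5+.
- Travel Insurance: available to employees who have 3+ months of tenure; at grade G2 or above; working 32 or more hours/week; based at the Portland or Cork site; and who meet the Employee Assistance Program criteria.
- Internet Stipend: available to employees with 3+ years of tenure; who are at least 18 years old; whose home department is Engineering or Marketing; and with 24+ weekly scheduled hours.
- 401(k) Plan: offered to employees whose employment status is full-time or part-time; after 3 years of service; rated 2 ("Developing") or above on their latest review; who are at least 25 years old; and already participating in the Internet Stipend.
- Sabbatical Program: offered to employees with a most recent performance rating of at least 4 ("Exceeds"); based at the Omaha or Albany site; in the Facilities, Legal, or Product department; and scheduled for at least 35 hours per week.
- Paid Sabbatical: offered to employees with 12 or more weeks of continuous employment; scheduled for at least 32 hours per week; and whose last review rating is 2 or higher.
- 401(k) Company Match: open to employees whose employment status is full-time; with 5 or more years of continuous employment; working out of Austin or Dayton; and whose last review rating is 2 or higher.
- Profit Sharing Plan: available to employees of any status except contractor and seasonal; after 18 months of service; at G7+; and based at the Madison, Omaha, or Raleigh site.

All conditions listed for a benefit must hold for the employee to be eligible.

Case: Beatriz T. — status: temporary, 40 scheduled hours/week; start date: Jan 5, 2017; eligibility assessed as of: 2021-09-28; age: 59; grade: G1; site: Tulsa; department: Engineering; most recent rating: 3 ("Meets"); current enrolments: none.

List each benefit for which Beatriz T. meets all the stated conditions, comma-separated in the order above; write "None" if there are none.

Internet Stipend, Paid Sabbatical

Service from Jan 5, 2017 to 2021-09-28: 1727 days.
Employee Assistance Program — status temporary ✗ (excluded) → not eligible.
Travel Insurance — service 1727 days ≥ 3 months (≈90 days) ✓; grade G1 < G2 ✗ → not eligible.
Internet Stipend — service 1727 days ≥ 3 years (≈1095 days) ✓; age 59 ≥ 18 ✓; dept Engineering ✓; 40 hrs/wk ≥ 24 ✓ → eligible.
401(k) Plan — status temporary ✗ (requires full-time or part-time) → not eligible.
Sabbatical Program — rating 3 < 4 ✗ → not eligible.
Paid Sabbatical — service 1727 days ≥ 12 weeks (≈84 days) ✓; 40 hrs/wk ≥ 32 ✓; rating 3 ≥ 2 ✓ → eligible.
401(k) Company Match — status temporary ✗ (requires full-time) → not eligible.
Profit Sharing Plan — status temporary ✓ (not excluded); service 1727 days ≥ 18 months (≈540 days) ✓; grade G1 < G7 ✗ → not eligible.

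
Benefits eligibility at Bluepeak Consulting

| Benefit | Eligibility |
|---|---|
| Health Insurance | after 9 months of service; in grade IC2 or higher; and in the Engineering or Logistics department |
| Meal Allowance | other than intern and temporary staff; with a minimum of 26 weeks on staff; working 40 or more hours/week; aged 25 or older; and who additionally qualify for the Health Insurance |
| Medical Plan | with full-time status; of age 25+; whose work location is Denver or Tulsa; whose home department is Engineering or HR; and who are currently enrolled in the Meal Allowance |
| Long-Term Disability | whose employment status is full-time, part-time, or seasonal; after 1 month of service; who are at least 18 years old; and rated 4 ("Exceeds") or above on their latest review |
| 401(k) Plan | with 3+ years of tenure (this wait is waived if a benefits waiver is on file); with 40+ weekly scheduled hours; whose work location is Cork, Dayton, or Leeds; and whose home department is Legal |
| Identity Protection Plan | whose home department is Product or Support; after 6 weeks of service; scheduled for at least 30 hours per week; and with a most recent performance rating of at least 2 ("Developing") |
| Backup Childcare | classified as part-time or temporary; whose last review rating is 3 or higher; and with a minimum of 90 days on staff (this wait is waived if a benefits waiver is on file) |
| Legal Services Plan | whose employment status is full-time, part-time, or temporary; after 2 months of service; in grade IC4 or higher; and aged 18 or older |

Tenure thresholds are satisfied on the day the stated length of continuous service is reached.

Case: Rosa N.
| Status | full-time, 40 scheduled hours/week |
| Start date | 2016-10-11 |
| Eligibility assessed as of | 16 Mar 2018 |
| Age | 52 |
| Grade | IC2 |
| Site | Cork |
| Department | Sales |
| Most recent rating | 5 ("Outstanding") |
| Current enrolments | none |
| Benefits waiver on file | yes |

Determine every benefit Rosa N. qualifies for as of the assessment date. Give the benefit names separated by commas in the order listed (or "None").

Long-Term Disability

Service from 2016-10-11 to 16 Mar 2018: 521 days.
Health Insurance — service 521 days ≥ 9 months (≈270 days) ✓; grade IC2 ≥ IC2 ✓; dept Sales ✗ → not eligible.
Meal Allowance — status full-time ✓ (not excluded); service 521 days ≥ 26 weeks (≈182 days) ✓; 40 hrs/wk ≥ 40 ✓; age 52 ≥ 25 ✓; not eligible for Health Insurance ✗ → not eligible.
Medical Plan — status full-time ✓; age 52 ≥ 25 ✓; site Cork ✗ (not Denver or Tulsa) → not eligible.
Long-Term Disability — status full-time ✓; service 521 days ≥ 1 month (≈30 days) ✓; age 52 ≥ 18 ✓; rating 5 ≥ 4 ✓ → eligible.
401(k) Plan — benefits waiver on file ✓; 40 hrs/wk ≥ 40 ✓; site Cork ✓; dept Sales ✗ → not eligible.
Identity Protection Plan — dept Sales ✗ → not eligible.
Backup Childcare — status full-time ✗ (requires part-time or temporary) → not eligible.
Legal Services Plan — status full-time ✓; service 521 days ≥ 2 months (≈60 days) ✓; grade IC2 < IC4 ✗ → not eligible.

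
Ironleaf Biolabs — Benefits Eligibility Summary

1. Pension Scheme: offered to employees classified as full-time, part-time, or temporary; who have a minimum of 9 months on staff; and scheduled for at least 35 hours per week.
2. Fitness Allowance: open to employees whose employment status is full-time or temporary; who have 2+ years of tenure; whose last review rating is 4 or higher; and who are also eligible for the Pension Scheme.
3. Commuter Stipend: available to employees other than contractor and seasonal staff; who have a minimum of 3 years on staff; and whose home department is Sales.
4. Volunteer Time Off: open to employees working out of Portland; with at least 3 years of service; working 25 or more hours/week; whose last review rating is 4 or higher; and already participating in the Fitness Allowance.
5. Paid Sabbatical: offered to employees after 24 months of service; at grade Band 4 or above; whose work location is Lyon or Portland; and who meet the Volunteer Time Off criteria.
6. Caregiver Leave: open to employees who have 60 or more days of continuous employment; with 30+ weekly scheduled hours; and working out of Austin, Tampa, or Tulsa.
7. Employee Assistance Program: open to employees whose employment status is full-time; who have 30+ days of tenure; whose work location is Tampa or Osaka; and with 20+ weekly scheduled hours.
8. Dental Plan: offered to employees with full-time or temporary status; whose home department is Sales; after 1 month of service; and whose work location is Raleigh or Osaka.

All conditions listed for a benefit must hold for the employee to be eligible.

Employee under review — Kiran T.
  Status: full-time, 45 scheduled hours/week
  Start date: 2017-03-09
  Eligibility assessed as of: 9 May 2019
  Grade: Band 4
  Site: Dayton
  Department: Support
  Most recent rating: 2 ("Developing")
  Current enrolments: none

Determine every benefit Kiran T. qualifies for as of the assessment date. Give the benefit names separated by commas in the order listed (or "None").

Pension Scheme

Service from 2017-03-09 to 9 May 2019: 791 days.
Pension Scheme — status full-time ✓; service 791 days ≥ 9 months (≈270 days) ✓; 45 hrs/wk ≥ 35 ✓ → eligible.
Fitness Allowance — status full-time ✓; service 791 days ≥ 2 years (≈730 days) ✓; rating 2 < 4 ✗ → not eligible.
Commuter Stipend — status full-time ✓ (not excluded); service 791 days < 3 years (≈1095 days) ✗ → not eligible.
Volunteer Time Off — site Dayton ✗ (not Portland) → not eligible.
Paid Sabbatical — service 791 days ≥ 24 months (≈720 days) ✓; grade Band 4 ≥ Band 4 ✓; site Dayton ✗ (not Lyon or Portland) → not eligible.
Caregiver Leave — service 791 days ≥ 60 days ✓; 45 hrs/wk ≥ 30 ✓; site Dayton ✗ (not Austin, Tampa, or Tulsa) → not eligible.
Employee Assistance Program — status full-time ✓; service 791 days ≥ 30 days ✓; site Dayton ✗ (not Tampa or Osaka) → not eligible.
Dental Plan — status full-time ✓; dept Support ✗ → not eligible.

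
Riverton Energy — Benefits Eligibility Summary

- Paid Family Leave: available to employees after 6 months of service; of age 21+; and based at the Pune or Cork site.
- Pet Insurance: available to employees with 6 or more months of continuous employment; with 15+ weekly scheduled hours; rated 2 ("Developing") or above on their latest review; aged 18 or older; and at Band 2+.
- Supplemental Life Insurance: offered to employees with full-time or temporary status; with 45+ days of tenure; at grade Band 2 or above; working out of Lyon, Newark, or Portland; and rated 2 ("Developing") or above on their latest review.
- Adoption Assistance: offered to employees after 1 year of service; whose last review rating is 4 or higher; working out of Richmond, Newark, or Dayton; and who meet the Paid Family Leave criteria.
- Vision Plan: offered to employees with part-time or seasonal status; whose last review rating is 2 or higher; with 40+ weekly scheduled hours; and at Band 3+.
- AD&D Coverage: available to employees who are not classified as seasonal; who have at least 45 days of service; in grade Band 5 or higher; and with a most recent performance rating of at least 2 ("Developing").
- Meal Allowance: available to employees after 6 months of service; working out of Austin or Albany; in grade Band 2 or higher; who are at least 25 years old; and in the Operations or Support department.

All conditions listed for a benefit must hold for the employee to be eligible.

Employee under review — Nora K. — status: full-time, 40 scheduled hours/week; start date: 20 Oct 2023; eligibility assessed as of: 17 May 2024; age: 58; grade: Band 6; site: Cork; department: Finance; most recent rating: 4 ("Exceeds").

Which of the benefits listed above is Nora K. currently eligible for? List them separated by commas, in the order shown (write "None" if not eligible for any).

Paid Family Leave, Pet Insurance, AD&D Coverage

Service from 20 Oct 2023 to 17 May 2024: 210 days.
Paid Family Leave — service 210 days ≥ 6 months (≈180 days) ✓; age 58 ≥ 21 ✓; site Cork ✓ → eligible.
Pet Insurance — service 210 days ≥ 6 months (≈180 days) ✓; 40 hrs/wk ≥ 15 ✓; rating 4 ≥ 2 ✓; age 58 ≥ 18 ✓; grade Band 6 ≥ Band 2 ✓ → eligible.
Supplemental Life Insurance — status full-time ✓; service 210 days ≥ 45 days ✓; grade Band 6 ≥ Band 2 ✓; site Cork ✗ (not Lyon, Newark, or Portland) → not eligible.
Adoption Assistance — service 210 days < 1 year (≈365 days) ✗ → not eligible.
Vision Plan — status full-time ✗ (requires part-time or seasonal) → not eligible.
AD&D Coverage — status full-time ✓ (not excluded); service 210 days ≥ 45 days ✓; grade Band 6 ≥ Band 5 ✓; rating 4 ≥ 2 ✓ → eligible.
Meal Allowance — service 210 days ≥ 6 months (≈180 days) ✓; site Cork ✗ (not Austin or Albany) → not eligible.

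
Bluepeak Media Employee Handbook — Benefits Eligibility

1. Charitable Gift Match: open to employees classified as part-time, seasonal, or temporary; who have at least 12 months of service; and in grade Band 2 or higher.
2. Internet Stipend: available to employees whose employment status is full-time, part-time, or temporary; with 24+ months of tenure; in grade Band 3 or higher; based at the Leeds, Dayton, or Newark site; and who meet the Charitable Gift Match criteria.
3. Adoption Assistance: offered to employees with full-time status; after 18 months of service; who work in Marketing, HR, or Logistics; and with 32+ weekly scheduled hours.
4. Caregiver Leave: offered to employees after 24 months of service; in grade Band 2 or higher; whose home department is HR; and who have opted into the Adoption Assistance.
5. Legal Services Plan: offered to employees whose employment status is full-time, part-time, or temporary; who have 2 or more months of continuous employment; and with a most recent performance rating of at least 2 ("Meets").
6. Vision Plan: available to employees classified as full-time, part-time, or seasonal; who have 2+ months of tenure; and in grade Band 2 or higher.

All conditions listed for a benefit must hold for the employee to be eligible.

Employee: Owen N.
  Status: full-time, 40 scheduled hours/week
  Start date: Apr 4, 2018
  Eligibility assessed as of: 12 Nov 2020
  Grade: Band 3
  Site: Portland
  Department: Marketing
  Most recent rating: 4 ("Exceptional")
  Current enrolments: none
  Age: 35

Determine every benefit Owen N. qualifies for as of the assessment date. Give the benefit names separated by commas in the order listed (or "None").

Service from Apr 4, 2018 to 12 Nov 2020: 953 days.
Charitable Gift Match — status full-time ✗ (requires part-time, seasonal, or temporary) → not eligible.
Internet Stipend — status full-time ✓; service 953 days ≥ 24 months (≈720 days) ✓; grade Band 3 ≥ Band 3 ✓; site Portland ✗ (not Leeds, Dayton, or Newark) → not eligible.
Adoption Assistance — status full-time ✓; service 953 days ≥ 18 months (≈540 days) ✓; dept Marketing ✓; 40 hrs/wk ≥ 32 ✓ → eligible.
Caregiver Leave — service 953 days ≥ 24 months (≈720 days) ✓; grade Band 3 ≥ Band 2 ✓; dept Marketing ✗ → not eligible.
Legal Services Plan — status full-time ✓; service 953 days ≥ 2 months (≈60 days) ✓; rating 4 ≥ 2 ✓ → eligible.
Vision Plan — status full-time ✓; service 953 days ≥ 2 months (≈60 days) ✓; grade Band 3 ≥ Band 2 ✓ → eligible.

Adoption Assistance, Legal Services Plan, Vision Plan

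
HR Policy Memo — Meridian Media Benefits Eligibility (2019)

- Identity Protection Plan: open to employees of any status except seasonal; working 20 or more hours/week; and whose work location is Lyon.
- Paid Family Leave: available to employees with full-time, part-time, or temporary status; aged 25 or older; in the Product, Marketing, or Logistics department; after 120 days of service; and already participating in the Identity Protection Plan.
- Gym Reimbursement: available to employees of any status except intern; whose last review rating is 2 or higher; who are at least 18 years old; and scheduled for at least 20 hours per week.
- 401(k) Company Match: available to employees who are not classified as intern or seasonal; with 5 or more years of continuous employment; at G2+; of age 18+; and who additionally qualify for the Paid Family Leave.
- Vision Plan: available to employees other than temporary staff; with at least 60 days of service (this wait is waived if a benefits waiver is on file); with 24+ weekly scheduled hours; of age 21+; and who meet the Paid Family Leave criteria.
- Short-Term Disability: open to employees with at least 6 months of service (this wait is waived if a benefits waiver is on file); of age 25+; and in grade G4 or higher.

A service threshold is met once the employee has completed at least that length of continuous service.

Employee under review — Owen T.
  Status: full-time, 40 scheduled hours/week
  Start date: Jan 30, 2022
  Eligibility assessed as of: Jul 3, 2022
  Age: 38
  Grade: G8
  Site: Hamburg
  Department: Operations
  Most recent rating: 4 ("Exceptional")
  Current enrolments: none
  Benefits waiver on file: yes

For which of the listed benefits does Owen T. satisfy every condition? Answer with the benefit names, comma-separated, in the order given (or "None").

Service from Jan 30, 2022 to Jul 3, 2022: 154 days.
Identity Protection Plan — status full-time ✓ (not excluded); 40 hrs/wk ≥ 20 ✓; site Hamburg ✗ (not Lyon) → not eligible.
Paid Family Leave — status full-time ✓; age 38 ≥ 25 ✓; dept Operations ✗ → not eligible.
Gym Reimbursement — status full-time ✓ (not excluded); rating 4 ≥ 2 ✓; age 38 ≥ 18 ✓; 40 hrs/wk ≥ 20 ✓ → eligible.
401(k) Company Match — status full-time ✓ (not excluded); service 154 days < 5 years (≈1825 days) ✗ → not eligible.
Vision Plan — status full-time ✓ (not excluded); benefits waiver on file ✓; 40 hrs/wk ≥ 24 ✓; age 38 ≥ 21 ✓; not eligible for Paid Family Leave ✗ → not eligible.
Short-Term Disability — benefits waiver on file ✓; age 38 ≥ 25 ✓; grade G8 ≥ G4 ✓ → eligible.

Gym Reimbursement, Short-Term Disability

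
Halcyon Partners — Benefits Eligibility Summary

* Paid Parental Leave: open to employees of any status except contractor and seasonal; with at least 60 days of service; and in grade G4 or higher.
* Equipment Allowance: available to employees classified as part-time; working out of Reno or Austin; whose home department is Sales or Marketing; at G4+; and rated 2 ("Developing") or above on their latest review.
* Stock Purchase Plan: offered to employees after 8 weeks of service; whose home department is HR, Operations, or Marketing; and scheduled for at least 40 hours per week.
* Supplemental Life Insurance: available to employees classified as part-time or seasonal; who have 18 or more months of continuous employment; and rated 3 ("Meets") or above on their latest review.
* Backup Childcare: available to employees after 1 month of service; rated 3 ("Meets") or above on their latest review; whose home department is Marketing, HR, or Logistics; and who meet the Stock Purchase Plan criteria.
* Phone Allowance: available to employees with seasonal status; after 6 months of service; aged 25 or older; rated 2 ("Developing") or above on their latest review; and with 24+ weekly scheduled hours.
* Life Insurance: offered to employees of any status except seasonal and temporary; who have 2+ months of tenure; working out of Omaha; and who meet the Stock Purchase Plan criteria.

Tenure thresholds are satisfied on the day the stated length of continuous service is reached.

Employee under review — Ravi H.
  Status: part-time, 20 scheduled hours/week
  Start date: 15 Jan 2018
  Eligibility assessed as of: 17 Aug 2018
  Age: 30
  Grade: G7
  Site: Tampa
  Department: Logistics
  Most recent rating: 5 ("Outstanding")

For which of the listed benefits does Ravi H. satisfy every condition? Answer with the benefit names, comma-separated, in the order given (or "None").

Paid Parental Leave

Service from 15 Jan 2018 to 17 Aug 2018: 214 days.
Paid Parental Leave — status part-time ✓ (not excluded); service 214 days ≥ 60 days ✓; grade G7 ≥ G4 ✓ → eligible.
Equipment Allowance — status part-time ✓; site Tampa ✗ (not Reno or Austin) → not eligible.
Stock Purchase Plan — service 214 days ≥ 8 weeks (≈56 days) ✓; dept Logistics ✗ → not eligible.
Supplemental Life Insurance — status part-time ✓; service 214 days < 18 months (≈540 days) ✗ → not eligible.
Backup Childcare — service 214 days ≥ 1 month (≈30 days) ✓; rating 5 ≥ 3 ✓; dept Logistics ✓; not eligible for Stock Purchase Plan ✗ → not eligible.
Phone Allowance — status part-time ✗ (requires seasonal) → not eligible.
Life Insurance — status part-time ✓ (not excluded); service 214 days ≥ 2 months (≈60 days) ✓; site Tampa ✗ (not Omaha) → not eligible.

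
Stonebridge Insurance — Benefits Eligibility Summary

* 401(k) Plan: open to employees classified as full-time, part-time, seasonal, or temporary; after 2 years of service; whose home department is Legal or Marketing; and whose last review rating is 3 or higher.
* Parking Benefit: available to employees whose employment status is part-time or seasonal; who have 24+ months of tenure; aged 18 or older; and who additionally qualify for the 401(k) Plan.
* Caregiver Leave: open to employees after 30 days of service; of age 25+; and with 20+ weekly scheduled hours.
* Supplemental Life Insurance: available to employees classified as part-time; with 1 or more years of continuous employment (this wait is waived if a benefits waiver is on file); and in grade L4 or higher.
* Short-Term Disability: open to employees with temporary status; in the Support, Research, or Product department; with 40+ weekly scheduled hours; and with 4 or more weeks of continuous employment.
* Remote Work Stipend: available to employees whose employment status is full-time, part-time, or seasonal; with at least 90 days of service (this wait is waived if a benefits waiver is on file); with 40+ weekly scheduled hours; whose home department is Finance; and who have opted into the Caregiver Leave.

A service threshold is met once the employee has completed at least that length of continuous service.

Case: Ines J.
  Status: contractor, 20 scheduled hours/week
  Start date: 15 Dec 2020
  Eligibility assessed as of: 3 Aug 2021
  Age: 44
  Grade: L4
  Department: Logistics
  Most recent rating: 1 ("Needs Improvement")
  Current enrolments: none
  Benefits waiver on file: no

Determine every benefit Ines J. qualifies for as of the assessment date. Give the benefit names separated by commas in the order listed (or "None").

Service from 15 Dec 2020 to 3 Aug 2021: 231 days.
401(k) Plan — status contractor ✗ (requires full-time, part-time, seasonal, or temporary) → not eligible.
Parking Benefit — status contractor ✗ (requires part-time or seasonal) → not eligible.
Caregiver Leave — service 231 days ≥ 30 days ✓; age 44 ≥ 25 ✓; 20 hrs/wk ≥ 20 ✓ → eligible.
Supplemental Life Insurance — status contractor ✗ (requires part-time) → not eligible.
Short-Term Disability — status contractor ✗ (requires temporary) → not eligible.
Remote Work Stipend — status contractor ✗ (requires full-time, part-time, or seasonal) → not eligible.

Caregiver Leave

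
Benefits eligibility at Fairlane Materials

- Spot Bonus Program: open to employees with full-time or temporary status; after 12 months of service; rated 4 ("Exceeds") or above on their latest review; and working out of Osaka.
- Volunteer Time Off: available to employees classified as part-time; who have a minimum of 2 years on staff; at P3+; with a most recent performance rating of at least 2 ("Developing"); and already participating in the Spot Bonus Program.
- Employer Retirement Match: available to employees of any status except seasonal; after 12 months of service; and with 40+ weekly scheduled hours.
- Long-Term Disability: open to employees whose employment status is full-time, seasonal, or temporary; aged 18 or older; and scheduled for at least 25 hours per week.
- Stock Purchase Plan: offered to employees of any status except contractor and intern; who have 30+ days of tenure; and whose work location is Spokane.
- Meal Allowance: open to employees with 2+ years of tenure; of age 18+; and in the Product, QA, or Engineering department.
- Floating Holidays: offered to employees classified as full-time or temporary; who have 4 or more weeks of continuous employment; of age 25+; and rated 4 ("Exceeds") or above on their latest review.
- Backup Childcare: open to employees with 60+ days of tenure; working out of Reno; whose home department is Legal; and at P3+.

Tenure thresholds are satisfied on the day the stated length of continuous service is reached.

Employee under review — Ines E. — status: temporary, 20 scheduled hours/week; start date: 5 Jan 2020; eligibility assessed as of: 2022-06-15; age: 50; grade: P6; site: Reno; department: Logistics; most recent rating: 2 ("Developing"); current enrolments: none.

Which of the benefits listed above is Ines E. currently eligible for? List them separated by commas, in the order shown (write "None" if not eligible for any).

Service from 5 Jan 2020 to 2022-06-15: 892 days.
Spot Bonus Program — status temporary ✓; service 892 days ≥ 12 months (≈360 days) ✓; rating 2 < 4 ✗ → not eligible.
Volunteer Time Off — status temporary ✗ (requires part-time) → not eligible.
Employer Retirement Match — status temporary ✓ (not excluded); service 892 days ≥ 12 months (≈360 days) ✓; 20 hrs/wk < 40 ✗ → not eligible.
Long-Term Disability — status temporary ✓; age 50 ≥ 18 ✓; 20 hrs/wk < 25 ✗ → not eligible.
Stock Purchase Plan — status temporary ✓ (not excluded); service 892 days ≥ 30 days ✓; site Reno ✗ (not Spokane) → not eligible.
Meal Allowance — service 892 days ≥ 2 years (≈730 days) ✓; age 50 ≥ 18 ✓; dept Logistics ✗ → not eligible.
Floating Holidays — status temporary ✓; service 892 days ≥ 4 weeks (≈28 days) ✓; age 50 ≥ 25 ✓; rating 2 < 4 ✗ → not eligible.
Backup Childcare — service 892 days ≥ 60 days ✓; site Reno ✓; dept Logistics ✗ → not eligible.

None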